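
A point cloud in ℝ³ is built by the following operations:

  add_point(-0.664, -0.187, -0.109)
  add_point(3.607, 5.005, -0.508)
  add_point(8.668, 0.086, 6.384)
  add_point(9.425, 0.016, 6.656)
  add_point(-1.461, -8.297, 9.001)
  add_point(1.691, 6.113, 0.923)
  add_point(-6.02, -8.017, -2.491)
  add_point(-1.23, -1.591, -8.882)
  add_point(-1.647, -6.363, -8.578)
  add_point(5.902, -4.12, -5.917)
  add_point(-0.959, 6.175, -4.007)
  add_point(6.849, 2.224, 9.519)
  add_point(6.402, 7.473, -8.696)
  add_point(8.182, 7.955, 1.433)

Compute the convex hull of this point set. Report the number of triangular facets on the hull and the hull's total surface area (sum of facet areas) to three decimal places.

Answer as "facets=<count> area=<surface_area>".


facets=18 area=846.931

Extreme-point indices: [3, 4, 5, 6, 7, 8, 9, 10, 11, 12, 13] — 11 of 14 on the boundary.

Area of each hull facet:
  f1: (p9, p4, p3) → 92.6776
  f2: (p10, p4, p6) → 93.6317
  f3: (p12, p13, p3) → 42.1470
  f4: (p12, p9, p3) → 81.3792
  f5: (p12, p10, p13) → 42.1673
  f6: (p8, p4, p6) → 40.1903
  f7: (p8, p9, p4) → 70.1636
  f8: (p8, p12, p9) → 48.3134
  f9: (p11, p13, p3) → 21.0762
  f10: (p11, p4, p3) → 29.7354
  f11: (p7, p12, p10) → 40.1101
  f12: (p7, p8, p12) → 16.4651
  f13: (p7, p10, p6) → 45.9370
  f14: (p7, p8, p6) → 17.4886
  f15: (p5, p10, p4) → 44.1988
  f16: (p5, p11, p4) → 72.0635
  f17: (p5, p10, p13) → 16.2044
  f18: (p5, p11, p13) → 32.9821
Σ area = 846.931

Euler characteristic 11−27+18 = 2 ✓


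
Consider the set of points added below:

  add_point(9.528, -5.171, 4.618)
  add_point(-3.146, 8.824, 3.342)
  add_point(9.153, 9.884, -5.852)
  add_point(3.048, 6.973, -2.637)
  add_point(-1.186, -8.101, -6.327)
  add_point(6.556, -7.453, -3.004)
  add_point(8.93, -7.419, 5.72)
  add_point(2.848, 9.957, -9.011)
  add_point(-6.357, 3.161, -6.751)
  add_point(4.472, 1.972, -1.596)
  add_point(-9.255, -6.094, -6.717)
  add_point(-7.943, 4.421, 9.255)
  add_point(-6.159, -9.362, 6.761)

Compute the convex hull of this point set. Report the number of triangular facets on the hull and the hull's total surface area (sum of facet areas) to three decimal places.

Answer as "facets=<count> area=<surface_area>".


Extreme-point indices: [0, 1, 2, 4, 5, 6, 7, 8, 10, 11, 12] — 11 of 13 on the boundary.

Facet areas (half cross-product norm):
  f1: (p12, p11, p10) → 99.9631
  f2: (p8, p7, p10) → 34.4844
  f3: (p8, p11, p10) → 78.1656
  f4: (p6, p11, p0) → 26.1645
  f5: (p6, p12, p11) → 107.6502
  f6: (p6, p5, p0) → 10.9053
  f7: (p6, p5, p12) → 67.6207
  f8: (p2, p5, p0) → 74.3293
  f9: (p2, p5, p7) → 62.5525
  f10: (p4, p12, p10) → 56.2070
  f11: (p4, p5, p12) → 59.3561
  f12: (p4, p7, p10) → 77.7797
  f13: (p4, p5, p7) → 77.1403
  f14: (p1, p8, p7) → 66.2862
  f15: (p1, p8, p11) → 51.9257
  f16: (p1, p2, p7) → 48.5770
  f17: (p1, p11, p0) → 83.1181
  f18: (p1, p2, p0) → 130.5024
Σ area = 1212.728

Euler: V−E+F = 11−27+18 = 2.

facets=18 area=1212.728


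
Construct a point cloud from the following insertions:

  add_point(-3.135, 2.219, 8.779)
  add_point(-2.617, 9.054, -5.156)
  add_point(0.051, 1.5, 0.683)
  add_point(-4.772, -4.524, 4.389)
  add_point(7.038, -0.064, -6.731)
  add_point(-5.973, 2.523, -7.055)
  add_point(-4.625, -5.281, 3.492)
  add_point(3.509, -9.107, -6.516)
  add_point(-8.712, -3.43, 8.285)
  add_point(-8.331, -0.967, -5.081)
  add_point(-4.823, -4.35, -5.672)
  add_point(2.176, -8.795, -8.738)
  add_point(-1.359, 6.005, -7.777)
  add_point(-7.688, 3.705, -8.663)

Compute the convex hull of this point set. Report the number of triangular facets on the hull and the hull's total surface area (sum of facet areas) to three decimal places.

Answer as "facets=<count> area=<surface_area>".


facets=20 area=737.760

Extreme-point indices: [0, 1, 3, 4, 6, 7, 8, 9, 10, 11, 12, 13] — 12 of 14 on the boundary.

Triangle areas on the boundary:
  f1: (p13, p1, p8) → 74.7335
  f2: (p0, p1, p8) → 59.2826
  f3: (p0, p1, p4) → 102.3218
  f4: (p9, p13, p8) → 27.0545
  f5: (p9, p13, p11) → 39.4034
  f6: (p12, p1, p4) → 17.5465
  f7: (p12, p13, p1) → 14.2906
  f8: (p12, p11, p4) → 52.8323
  f9: (p12, p13, p11) → 51.3978
  f10: (p7, p11, p4) → 12.6510
  f11: (p7, p0, p4) → 90.2516
  f12: (p7, p11, p8) → 25.0461
  f13: (p7, p6, p8) → 1.0056
  f14: (p10, p11, p8) → 52.3915
  f15: (p10, p9, p8) → 33.3705
  f16: (p10, p9, p11) → 6.5031
  f17: (p3, p0, p8) → 21.3632
  f18: (p3, p6, p8) → 2.2697
  f19: (p3, p7, p0) → 49.5057
  f20: (p3, p7, p6) → 4.5390
Σ area = 737.760

Euler characteristic 12−30+20 = 2 ✓


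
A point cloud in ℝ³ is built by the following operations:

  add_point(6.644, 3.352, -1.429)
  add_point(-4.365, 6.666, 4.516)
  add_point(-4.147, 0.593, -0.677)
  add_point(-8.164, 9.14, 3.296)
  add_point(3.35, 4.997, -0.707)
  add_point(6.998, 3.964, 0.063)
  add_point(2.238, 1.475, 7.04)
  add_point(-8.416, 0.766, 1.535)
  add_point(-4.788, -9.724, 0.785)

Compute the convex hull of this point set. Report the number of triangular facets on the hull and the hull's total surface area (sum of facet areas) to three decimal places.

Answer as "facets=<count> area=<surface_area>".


facets=14 area=427.713

Hull vertices (9/9): indices [0, 1, 2, 3, 4, 5, 6, 7, 8].

Per-facet area ½‖(b−a)×(c−a)‖:
  f1: (p6, p8, p7) → 65.4361
  f2: (p6, p8, p5) → 63.7809
  f3: (p3, p6, p7) → 50.5993
  f4: (p2, p8, p7) → 25.0263
  f5: (p2, p3, p7) → 20.4830
  f6: (p1, p6, p5) → 38.6091
  f7: (p1, p3, p5) → 19.1754
  f8: (p1, p3, p6) → 1.8584
  f9: (p0, p8, p5) → 13.7768
  f10: (p0, p2, p8) → 55.3436
  f11: (p4, p2, p3) → 44.3880
  f12: (p4, p0, p2) → 13.7751
  f13: (p4, p3, p5) → 12.3976
  f14: (p4, p0, p5) → 3.0632
Σ area = 427.713

Euler: V−E+F = 9−21+14 = 2.


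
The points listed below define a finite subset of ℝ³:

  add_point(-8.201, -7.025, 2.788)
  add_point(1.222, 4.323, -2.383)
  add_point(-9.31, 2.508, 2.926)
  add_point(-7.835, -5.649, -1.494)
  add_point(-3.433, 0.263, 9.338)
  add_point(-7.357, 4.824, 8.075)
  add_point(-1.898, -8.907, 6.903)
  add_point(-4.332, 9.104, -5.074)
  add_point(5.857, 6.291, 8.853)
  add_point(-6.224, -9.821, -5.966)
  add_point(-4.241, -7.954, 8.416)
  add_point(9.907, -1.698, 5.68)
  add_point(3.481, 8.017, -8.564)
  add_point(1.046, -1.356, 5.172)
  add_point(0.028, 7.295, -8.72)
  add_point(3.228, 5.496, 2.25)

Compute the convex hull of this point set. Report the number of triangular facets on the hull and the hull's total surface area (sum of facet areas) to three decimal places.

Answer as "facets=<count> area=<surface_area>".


13 of the 16 inputs are extreme points: [0, 2, 3, 4, 5, 6, 7, 8, 9, 10, 11, 12, 14].

Triangle areas on the boundary:
  f1: (p8, p10, p11) → 74.2086
  f2: (p0, p10, p9) → 26.2295
  f3: (p6, p9, p11) → 92.1224
  f4: (p6, p10, p11) → 17.0479
  f5: (p6, p10, p9) → 19.3929
  f6: (p7, p9, p2) → 89.1642
  f7: (p7, p14, p9) → 54.8687
  f8: (p12, p8, p11) → 82.3942
  f9: (p12, p9, p11) → 173.2181
  f10: (p12, p14, p9) → 27.8901
  f11: (p12, p7, p14) → 8.2138
  f12: (p12, p7, p8) → 73.4587
  f13: (p4, p8, p10) → 36.3270
  f14: (p3, p9, p2) → 9.6755
  f15: (p3, p0, p2) → 20.7910
  f16: (p3, p0, p9) → 12.4355
  f17: (p5, p7, p2) → 33.3884
  f18: (p5, p7, p8) → 92.5212
  f19: (p5, p4, p8) → 33.8175
  f20: (p5, p4, p10) → 19.4313
  f21: (p5, p0, p2) → 26.7522
  f22: (p5, p0, p10) → 43.7725
Σ area = 1067.121

Euler characteristic 13−33+22 = 2 ✓

facets=22 area=1067.121


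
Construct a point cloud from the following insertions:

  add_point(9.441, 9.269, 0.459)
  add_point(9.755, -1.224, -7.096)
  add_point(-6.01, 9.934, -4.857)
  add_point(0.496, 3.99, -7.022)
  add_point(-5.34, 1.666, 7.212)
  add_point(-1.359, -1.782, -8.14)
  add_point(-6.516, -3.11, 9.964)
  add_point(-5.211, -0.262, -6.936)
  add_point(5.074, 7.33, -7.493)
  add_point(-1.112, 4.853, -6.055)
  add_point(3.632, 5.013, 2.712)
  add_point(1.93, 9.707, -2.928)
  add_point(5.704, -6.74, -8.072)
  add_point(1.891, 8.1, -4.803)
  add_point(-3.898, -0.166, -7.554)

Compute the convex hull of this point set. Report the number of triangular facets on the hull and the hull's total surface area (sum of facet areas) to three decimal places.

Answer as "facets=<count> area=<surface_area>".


Extreme-point indices: [0, 1, 2, 4, 5, 6, 7, 8, 11, 12, 14] — 11 of 15 on the boundary.

Facet areas (half cross-product norm):
  f1: (p0, p1, p6) → 141.8836
  f2: (p12, p1, p6) → 76.1097
  f3: (p7, p2, p6) → 89.6191
  f4: (p7, p12, p6) → 109.2586
  f5: (p7, p12, p5) → 6.7758
  f6: (p4, p2, p6) → 20.2569
  f7: (p4, p0, p6) → 35.3591
  f8: (p4, p0, p2) → 112.8664
  f9: (p14, p7, p2) → 7.5588
  f10: (p14, p7, p5) → 1.3554
  f11: (p8, p14, p2) → 55.4691
  f12: (p8, p0, p1) → 45.1322
  f13: (p8, p14, p5) → 17.1177
  f14: (p8, p12, p1) → 30.7277
  f15: (p8, p12, p5) → 48.2088
  f16: (p11, p0, p2) → 6.2652
  f17: (p11, p8, p2) → 23.1926
  f18: (p11, p8, p0) → 24.4529
Σ area = 851.610

Euler: V−E+F = 11−27+18 = 2.

facets=18 area=851.610


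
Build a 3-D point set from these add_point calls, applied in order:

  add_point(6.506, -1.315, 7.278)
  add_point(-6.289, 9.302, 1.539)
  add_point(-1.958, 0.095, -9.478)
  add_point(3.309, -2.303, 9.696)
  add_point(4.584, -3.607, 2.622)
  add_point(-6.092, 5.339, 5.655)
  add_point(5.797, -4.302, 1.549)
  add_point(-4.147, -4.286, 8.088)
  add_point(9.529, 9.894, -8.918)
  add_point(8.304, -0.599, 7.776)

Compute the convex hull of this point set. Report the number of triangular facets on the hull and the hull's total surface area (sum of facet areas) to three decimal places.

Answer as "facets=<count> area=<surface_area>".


Hull vertices (8/10): indices [1, 2, 3, 5, 6, 7, 8, 9].

Triangle areas on the boundary:
  f1: (p2, p8, p1) → 110.8674
  f2: (p2, p6, p8) → 103.8980
  f3: (p9, p8, p1) → 158.4350
  f4: (p9, p6, p8) → 69.0856
  f5: (p7, p2, p6) → 84.3414
  f6: (p3, p9, p6) → 21.2509
  f7: (p3, p7, p6) → 34.4707
  f8: (p5, p2, p1) → 42.6818
  f9: (p5, p7, p2) → 82.9610
  f10: (p5, p3, p7) → 39.8625
  f11: (p5, p9, p1) → 41.3569
  f12: (p5, p3, p9) → 33.3886
Σ area = 822.600

Euler: V−E+F = 8−18+12 = 2.

facets=12 area=822.600


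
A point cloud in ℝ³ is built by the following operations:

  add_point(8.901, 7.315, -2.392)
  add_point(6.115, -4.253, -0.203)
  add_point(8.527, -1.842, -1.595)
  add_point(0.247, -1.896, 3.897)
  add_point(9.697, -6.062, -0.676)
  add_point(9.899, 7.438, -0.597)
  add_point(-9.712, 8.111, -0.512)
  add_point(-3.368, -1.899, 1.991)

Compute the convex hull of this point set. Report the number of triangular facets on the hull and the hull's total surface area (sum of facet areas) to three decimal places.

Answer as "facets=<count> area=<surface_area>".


Hull vertices (7/8): indices [0, 2, 3, 4, 5, 6, 7].

Triangle areas on the boundary:
  f1: (p3, p5, p6) → 104.3613
  f2: (p3, p4, p5) → 71.1764
  f3: (p7, p4, p6) → 60.6900
  f4: (p7, p3, p6) → 20.5206
  f5: (p7, p3, p4) → 19.2595
  f6: (p0, p5, p6) → 17.7207
  f7: (p0, p4, p5) → 13.8535
  f8: (p2, p4, p6) → 34.5701
  f9: (p2, p0, p6) → 86.1241
  f10: (p2, p0, p4) → 6.6754
Σ area = 434.952

Check V−E+F: 7 − 15 + 10 = 2.

facets=10 area=434.952


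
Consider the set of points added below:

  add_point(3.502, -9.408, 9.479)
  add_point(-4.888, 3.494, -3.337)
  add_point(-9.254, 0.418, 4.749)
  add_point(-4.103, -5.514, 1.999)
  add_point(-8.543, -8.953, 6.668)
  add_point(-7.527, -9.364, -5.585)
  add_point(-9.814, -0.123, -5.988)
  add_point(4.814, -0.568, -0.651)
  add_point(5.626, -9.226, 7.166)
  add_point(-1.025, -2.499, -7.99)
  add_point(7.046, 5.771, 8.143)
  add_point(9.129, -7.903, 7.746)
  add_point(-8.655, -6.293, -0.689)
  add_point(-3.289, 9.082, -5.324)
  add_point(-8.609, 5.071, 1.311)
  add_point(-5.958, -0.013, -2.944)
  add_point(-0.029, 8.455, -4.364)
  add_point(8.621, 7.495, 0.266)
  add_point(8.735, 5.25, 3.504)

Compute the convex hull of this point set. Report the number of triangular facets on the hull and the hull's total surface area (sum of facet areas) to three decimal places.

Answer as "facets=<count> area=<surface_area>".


facets=24 area=1160.898

Hull vertices (14/19): indices [0, 2, 4, 5, 6, 8, 9, 10, 11, 13, 14, 16, 17, 18].

Area of each hull facet:
  f1: (p9, p13, p6) → 49.8379
  f2: (p5, p9, p6) → 39.3318
  f3: (p5, p9, p11) → 94.9804
  f4: (p17, p9, p11) → 131.3098
  f5: (p4, p2, p6) → 51.0108
  f6: (p4, p5, p6) → 58.6053
  f7: (p16, p9, p13) → 20.0113
  f8: (p16, p17, p13) → 3.7178
  f9: (p16, p17, p9) → 56.5978
  f10: (p10, p17, p13) → 52.6056
  f11: (p10, p4, p2) → 82.3297
  f12: (p0, p4, p5) → 75.3304
  f13: (p0, p10, p11) → 41.8470
  f14: (p0, p10, p4) → 95.4821
  f15: (p14, p10, p13) → 77.7447
  f16: (p14, p10, p2) → 49.4985
  f17: (p14, p13, p6) → 41.1553
  f18: (p14, p2, p6) → 26.3090
  f19: (p18, p17, p11) → 16.5407
  f20: (p18, p10, p11) → 33.7748
  f21: (p18, p10, p17) → 7.0063
  f22: (p8, p5, p11) → 22.0223
  f23: (p8, p0, p11) → 5.0466
  f24: (p8, p0, p5) → 28.8024
Σ area = 1160.898

Euler: V−E+F = 14−36+24 = 2.


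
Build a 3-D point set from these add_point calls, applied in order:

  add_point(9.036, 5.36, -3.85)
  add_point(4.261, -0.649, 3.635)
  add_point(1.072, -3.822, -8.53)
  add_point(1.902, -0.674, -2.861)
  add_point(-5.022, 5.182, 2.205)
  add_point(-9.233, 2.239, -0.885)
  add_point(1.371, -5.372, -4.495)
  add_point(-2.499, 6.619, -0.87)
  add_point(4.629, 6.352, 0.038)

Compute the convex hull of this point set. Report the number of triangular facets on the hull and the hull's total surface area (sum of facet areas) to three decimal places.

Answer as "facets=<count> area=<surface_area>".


facets=12 area=430.316

Points on the hull: [0, 1, 2, 4, 5, 6, 7, 8] (8 of 9).

Per-facet area ½‖(b−a)×(c−a)‖:
  f1: (p1, p6, p5) → 64.3132
  f2: (p1, p6, p0) → 51.8937
  f3: (p2, p6, p5) → 29.3382
  f4: (p2, p6, p0) → 27.9962
  f5: (p4, p1, p5) → 30.4078
  f6: (p7, p4, p5) → 12.3917
  f7: (p7, p2, p5) → 52.8417
  f8: (p7, p2, p0) → 70.6101
  f9: (p8, p1, p0) → 23.0785
  f10: (p8, p4, p1) → 38.0060
  f11: (p8, p7, p0) → 16.1583
  f12: (p8, p7, p4) → 13.2807
Σ area = 430.316

Euler characteristic 8−18+12 = 2 ✓


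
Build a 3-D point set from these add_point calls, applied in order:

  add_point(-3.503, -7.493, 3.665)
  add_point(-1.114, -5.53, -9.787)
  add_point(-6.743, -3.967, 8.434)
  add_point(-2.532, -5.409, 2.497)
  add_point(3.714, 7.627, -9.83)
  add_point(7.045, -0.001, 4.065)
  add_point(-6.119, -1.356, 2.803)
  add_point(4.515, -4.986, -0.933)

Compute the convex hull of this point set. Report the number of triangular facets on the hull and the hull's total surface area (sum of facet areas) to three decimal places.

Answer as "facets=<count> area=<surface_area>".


Hull vertices (7/8): indices [0, 1, 2, 4, 5, 6, 7].

Facet areas (half cross-product norm):
  f1: (p4, p5, p2) → 119.3547
  f2: (p0, p5, p2) → 43.6417
  f3: (p1, p0, p2) → 33.4676
  f4: (p6, p4, p2) → 27.2371
  f5: (p6, p1, p2) → 30.9722
  f6: (p6, p1, p4) → 98.1879
  f7: (p7, p0, p5) → 35.5709
  f8: (p7, p1, p0) → 50.2234
  f9: (p7, p4, p5) → 57.3682
  f10: (p7, p1, p4) → 71.6359
Σ area = 567.660

Euler: V−E+F = 7−15+10 = 2.

facets=10 area=567.660


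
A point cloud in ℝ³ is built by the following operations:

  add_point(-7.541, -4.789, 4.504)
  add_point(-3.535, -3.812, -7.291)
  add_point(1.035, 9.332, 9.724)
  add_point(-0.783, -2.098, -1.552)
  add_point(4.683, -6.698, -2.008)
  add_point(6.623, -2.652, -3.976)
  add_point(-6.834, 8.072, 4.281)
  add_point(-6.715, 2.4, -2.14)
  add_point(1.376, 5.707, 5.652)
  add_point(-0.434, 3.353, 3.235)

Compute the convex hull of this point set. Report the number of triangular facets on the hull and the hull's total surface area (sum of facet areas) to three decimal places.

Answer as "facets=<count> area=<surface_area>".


facets=10 area=590.942

Hull vertices (7/10): indices [0, 1, 2, 4, 5, 6, 7].

Per-facet area ½‖(b−a)×(c−a)‖:
  f1: (p6, p2, p0) → 61.3060
  f2: (p6, p2, p5) → 88.9891
  f3: (p4, p2, p0) → 119.1177
  f4: (p4, p2, p5) → 46.3385
  f5: (p4, p1, p0) → 61.5715
  f6: (p4, p1, p5) → 24.7674
  f7: (p7, p1, p0) → 42.4253
  f8: (p7, p6, p0) → 42.0747
  f9: (p7, p1, p5) → 46.4400
  f10: (p7, p6, p5) → 57.9122
Σ area = 590.942

Check V−E+F: 7 − 15 + 10 = 2.


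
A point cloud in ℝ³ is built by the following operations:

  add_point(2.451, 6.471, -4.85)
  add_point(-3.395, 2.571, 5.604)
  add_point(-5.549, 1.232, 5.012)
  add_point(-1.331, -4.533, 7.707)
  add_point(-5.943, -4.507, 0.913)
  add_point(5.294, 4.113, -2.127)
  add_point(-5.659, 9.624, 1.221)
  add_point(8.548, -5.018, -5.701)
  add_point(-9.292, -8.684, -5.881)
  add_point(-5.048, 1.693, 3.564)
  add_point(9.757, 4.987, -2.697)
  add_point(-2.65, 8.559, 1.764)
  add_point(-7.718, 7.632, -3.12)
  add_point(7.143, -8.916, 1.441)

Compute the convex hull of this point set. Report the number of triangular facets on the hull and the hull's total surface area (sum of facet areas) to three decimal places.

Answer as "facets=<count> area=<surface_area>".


Hull vertices (11/14): indices [0, 1, 2, 3, 6, 7, 8, 10, 11, 12, 13].

Area of each hull facet:
  f1: (p13, p3, p8) → 91.1994
  f2: (p13, p3, p10) → 83.8725
  f3: (p2, p3, p8) → 57.7064
  f4: (p2, p12, p8) → 78.6114
  f5: (p2, p12, p6) → 23.9492
  f6: (p11, p6, p10) → 10.6920
  f7: (p7, p13, p8) → 72.7452
  f8: (p7, p13, p10) → 42.3351
  f9: (p0, p6, p10) → 32.3718
  f10: (p0, p12, p6) → 26.4162
  f11: (p0, p7, p10) → 40.8006
  f12: (p0, p12, p8) → 86.1873
  f13: (p0, p7, p8) → 113.9500
  f14: (p1, p2, p6) → 11.1648
  f15: (p1, p2, p3) → 9.8312
  f16: (p1, p11, p6) → 11.1533
  f17: (p1, p3, p10) → 60.4081
  f18: (p1, p11, p10) → 48.7870
Σ area = 902.182

Euler characteristic 11−27+18 = 2 ✓

facets=18 area=902.182


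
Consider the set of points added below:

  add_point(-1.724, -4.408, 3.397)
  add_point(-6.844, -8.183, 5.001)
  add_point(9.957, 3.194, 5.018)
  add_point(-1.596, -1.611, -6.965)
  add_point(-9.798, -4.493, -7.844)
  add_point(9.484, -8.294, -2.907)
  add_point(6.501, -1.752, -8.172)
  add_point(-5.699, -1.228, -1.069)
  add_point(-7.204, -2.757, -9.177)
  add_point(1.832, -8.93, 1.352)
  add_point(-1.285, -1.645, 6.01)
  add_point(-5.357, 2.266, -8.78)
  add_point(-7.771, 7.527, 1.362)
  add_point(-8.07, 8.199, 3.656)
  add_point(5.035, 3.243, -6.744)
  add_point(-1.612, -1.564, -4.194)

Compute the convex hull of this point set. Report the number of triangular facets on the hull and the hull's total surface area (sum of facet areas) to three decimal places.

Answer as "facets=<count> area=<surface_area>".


12 of the 16 inputs are extreme points: [1, 2, 4, 5, 6, 8, 9, 10, 11, 12, 13, 14].

Per-facet area ½‖(b−a)×(c−a)‖:
  f1: (p5, p9, p4) → 63.7495
  f2: (p5, p9, p2) → 60.2351
  f3: (p14, p13, p2) → 107.4501
  f4: (p1, p13, p4) → 105.2122
  f5: (p1, p9, p4) → 63.9503
  f6: (p1, p9, p2) → 66.8528
  f7: (p6, p5, p2) → 60.1275
  f8: (p6, p14, p2) → 34.0953
  f9: (p6, p11, p14) → 28.4601
  f10: (p10, p13, p2) → 73.6485
  f11: (p10, p1, p2) → 25.4214
  f12: (p10, p1, p13) → 51.2290
  f13: (p12, p14, p13) → 14.1361
  f14: (p12, p11, p14) → 62.0918
  f15: (p12, p13, p4) → 11.5843
  f16: (p12, p11, p4) → 46.9127
  f17: (p8, p11, p4) → 6.3880
  f18: (p8, p6, p11) → 33.6204
  f19: (p8, p5, p4) → 29.0389
  f20: (p8, p6, p5) → 58.1139
Σ area = 1002.318

Euler: V−E+F = 12−30+20 = 2.

facets=20 area=1002.318


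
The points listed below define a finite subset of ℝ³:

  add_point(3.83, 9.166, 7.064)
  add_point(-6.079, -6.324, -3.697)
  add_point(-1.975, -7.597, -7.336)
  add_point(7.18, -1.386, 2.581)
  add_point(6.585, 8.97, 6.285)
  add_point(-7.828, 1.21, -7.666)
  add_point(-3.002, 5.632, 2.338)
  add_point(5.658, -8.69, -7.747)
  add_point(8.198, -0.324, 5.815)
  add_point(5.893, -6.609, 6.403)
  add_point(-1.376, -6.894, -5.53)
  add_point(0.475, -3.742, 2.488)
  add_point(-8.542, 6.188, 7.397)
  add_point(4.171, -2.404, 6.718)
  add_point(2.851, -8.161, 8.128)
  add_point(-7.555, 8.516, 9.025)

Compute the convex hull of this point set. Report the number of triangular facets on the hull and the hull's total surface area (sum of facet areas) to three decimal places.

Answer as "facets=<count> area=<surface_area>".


facets=18 area=994.488

Hull vertices (11/16): indices [0, 1, 2, 4, 5, 7, 8, 9, 12, 14, 15].

Area of each hull facet:
  f1: (p9, p7, p8) → 47.9896
  f2: (p9, p14, p8) → 9.2859
  f3: (p9, p14, p7) → 25.3786
  f4: (p15, p14, p12) → 25.5009
  f5: (p15, p14, p0) → 99.8447
  f6: (p15, p5, p12) → 16.0247
  f7: (p15, p5, p0) → 104.6865
  f8: (p4, p5, p7) → 170.2337
  f9: (p4, p5, p0) → 27.6730
  f10: (p4, p7, p8) → 64.8466
  f11: (p4, p14, p8) → 33.6204
  f12: (p4, p14, p0) → 24.9481
  f13: (p1, p14, p12) → 118.5998
  f14: (p1, p5, p12) → 68.2202
  f15: (p2, p5, p7) → 30.5776
  f16: (p2, p1, p5) → 24.4473
  f17: (p2, p14, p7) → 60.6205
  f18: (p2, p1, p14) → 41.9894
Σ area = 994.488

Euler: V−E+F = 11−27+18 = 2.


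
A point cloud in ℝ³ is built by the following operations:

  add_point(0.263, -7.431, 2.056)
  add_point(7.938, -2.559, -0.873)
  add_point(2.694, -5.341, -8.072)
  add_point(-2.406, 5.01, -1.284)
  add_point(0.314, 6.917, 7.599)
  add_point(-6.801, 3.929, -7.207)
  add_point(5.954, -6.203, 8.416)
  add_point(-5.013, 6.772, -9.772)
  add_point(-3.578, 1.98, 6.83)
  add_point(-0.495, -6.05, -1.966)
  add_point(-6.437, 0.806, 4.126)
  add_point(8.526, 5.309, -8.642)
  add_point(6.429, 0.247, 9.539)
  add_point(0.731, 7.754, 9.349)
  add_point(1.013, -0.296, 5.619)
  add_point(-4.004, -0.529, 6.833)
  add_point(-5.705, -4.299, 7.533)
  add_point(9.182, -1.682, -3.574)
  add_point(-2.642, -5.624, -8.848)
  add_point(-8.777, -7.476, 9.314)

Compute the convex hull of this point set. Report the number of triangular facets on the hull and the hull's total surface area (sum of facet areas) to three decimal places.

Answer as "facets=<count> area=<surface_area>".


facets=20 area=1136.859

Points on the hull: [0, 2, 5, 6, 7, 10, 11, 12, 13, 17, 18, 19] (12 of 20).

Per-facet area ½‖(b−a)×(c−a)‖:
  f1: (p10, p13, p19) → 51.4502
  f2: (p11, p13, p7) → 127.4918
  f3: (p11, p18, p7) → 82.5700
  f4: (p5, p18, p19) → 99.8120
  f5: (p5, p18, p7) → 20.8933
  f6: (p5, p10, p19) → 41.6662
  f7: (p5, p13, p7) → 38.2134
  f8: (p5, p10, p13) → 63.1460
  f9: (p12, p6, p17) → 42.5070
  f10: (p12, p11, p17) → 52.7350
  f11: (p12, p11, p13) → 88.2738
  f12: (p12, p13, p19) → 79.0984
  f13: (p12, p6, p19) → 48.0973
  f14: (p0, p18, p19) → 60.7211
  f15: (p0, p6, p19) → 49.9089
  f16: (p2, p11, p17) → 37.6682
  f17: (p2, p11, p18) → 28.1641
  f18: (p2, p0, p18) → 28.5383
  f19: (p2, p6, p17) → 56.9007
  f20: (p2, p0, p6) → 39.0030
Σ area = 1136.859

Euler: V−E+F = 12−30+20 = 2.


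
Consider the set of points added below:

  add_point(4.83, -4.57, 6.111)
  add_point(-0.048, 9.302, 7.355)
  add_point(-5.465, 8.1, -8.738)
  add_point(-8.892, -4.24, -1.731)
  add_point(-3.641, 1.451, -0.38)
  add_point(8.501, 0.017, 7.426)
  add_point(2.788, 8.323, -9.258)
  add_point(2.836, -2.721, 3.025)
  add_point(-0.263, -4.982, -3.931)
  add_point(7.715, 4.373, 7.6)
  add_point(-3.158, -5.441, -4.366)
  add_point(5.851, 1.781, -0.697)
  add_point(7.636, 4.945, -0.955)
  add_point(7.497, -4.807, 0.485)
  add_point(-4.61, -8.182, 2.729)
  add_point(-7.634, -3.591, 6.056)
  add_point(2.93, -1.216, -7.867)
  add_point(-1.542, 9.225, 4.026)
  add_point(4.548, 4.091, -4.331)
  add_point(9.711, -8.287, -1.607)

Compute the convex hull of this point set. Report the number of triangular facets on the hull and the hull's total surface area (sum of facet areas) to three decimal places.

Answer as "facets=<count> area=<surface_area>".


facets=24 area=1061.551

Hull vertices (14/20): indices [0, 1, 2, 3, 5, 6, 9, 10, 12, 14, 15, 16, 17, 19].

Per-facet area ½‖(b−a)×(c−a)‖:
  f1: (p16, p6, p19) → 40.6693
  f2: (p17, p6, p1) → 17.1796
  f3: (p17, p15, p1) → 26.1055
  f4: (p12, p6, p19) → 63.7178
  f5: (p12, p6, p1) → 61.2071
  f6: (p14, p15, p3) → 22.1210
  f7: (p5, p15, p1) → 90.7158
  f8: (p5, p12, p19) → 57.7604
  f9: (p10, p16, p19) → 47.3525
  f10: (p10, p14, p3) → 21.8584
  f11: (p10, p14, p19) → 51.9535
  f12: (p9, p12, p1) → 39.3407
  f13: (p9, p5, p1) → 15.0215
  f14: (p9, p5, p12) → 18.9840
  f15: (p0, p14, p19) → 52.4398
  f16: (p0, p5, p19) → 29.3141
  f17: (p0, p14, p15) → 34.2420
  f18: (p0, p5, p15) → 31.4522
  f19: (p2, p16, p6) → 39.8679
  f20: (p2, p10, p16) → 51.3296
  f21: (p2, p10, p3) → 45.4191
  f22: (p2, p17, p6) → 53.8824
  f23: (p2, p15, p3) → 53.7713
  f24: (p2, p17, p15) → 95.8460
Σ area = 1061.551

Euler: V−E+F = 14−36+24 = 2.


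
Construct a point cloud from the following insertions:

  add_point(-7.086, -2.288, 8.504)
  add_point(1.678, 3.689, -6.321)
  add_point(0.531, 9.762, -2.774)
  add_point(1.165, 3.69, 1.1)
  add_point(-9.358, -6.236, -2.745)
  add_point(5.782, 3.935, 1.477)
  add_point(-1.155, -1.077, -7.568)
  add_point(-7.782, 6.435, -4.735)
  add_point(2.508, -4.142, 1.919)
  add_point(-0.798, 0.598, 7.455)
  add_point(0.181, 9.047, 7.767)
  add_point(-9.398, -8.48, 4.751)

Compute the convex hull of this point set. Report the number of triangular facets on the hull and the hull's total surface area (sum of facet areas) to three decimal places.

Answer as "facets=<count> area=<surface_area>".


facets=18 area=768.993

Extreme-point indices: [0, 1, 2, 4, 5, 6, 7, 8, 9, 10, 11] — 11 of 12 on the boundary.

Area of each hull facet:
  f1: (p10, p2, p5) → 40.8435
  f2: (p7, p10, p2) → 47.8340
  f3: (p1, p2, p5) → 28.9330
  f4: (p1, p8, p5) → 37.9951
  f5: (p1, p8, p6) → 29.9403
  f6: (p1, p7, p2) → 31.4473
  f7: (p1, p7, p6) → 27.7364
  f8: (p0, p8, p11) → 44.2291
  f9: (p0, p7, p11) → 60.2953
  f10: (p0, p7, p10) → 93.6305
  f11: (p9, p10, p5) → 36.9391
  f12: (p9, p8, p5) → 32.6015
  f13: (p9, p0, p10) → 25.6639
  f14: (p9, p0, p8) → 27.2458
  f15: (p4, p7, p11) → 45.6620
  f16: (p4, p7, p6) → 54.4079
  f17: (p4, p8, p11) → 48.3061
  f18: (p4, p8, p6) → 55.2823
Σ area = 768.993

Euler characteristic 11−27+18 = 2 ✓


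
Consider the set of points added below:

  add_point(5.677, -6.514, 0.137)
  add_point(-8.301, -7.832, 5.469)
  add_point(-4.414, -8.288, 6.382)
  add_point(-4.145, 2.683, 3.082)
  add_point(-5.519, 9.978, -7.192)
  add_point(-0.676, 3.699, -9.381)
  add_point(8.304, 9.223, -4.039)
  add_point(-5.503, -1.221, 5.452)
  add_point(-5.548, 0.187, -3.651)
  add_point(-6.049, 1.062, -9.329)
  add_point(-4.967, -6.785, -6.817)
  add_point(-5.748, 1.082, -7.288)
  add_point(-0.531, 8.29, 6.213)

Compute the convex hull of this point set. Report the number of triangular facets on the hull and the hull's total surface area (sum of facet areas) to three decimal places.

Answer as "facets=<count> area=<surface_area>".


Hull vertices (10/13): indices [0, 1, 2, 4, 5, 6, 7, 9, 10, 12].

Area of each hull facet:
  f1: (p5, p4, p6) → 48.5925
  f2: (p0, p5, p6) → 86.9104
  f3: (p12, p4, p6) → 85.3814
  f4: (p12, p0, p6) → 104.3336
  f5: (p9, p4, p1) → 76.1262
  f6: (p9, p5, p4) → 24.1489
  f7: (p7, p4, p1) → 47.9467
  f8: (p7, p12, p1) → 4.2139
  f9: (p7, p12, p4) → 76.8963
  f10: (p2, p12, p1) → 34.0151
  f11: (p2, p12, p0) → 96.0375
  f12: (p10, p0, p5) → 72.2418
  f13: (p10, p9, p5) → 23.7102
  f14: (p10, p9, p1) → 50.0222
  f15: (p10, p2, p1) → 25.6585
  f16: (p10, p2, p0) → 69.1544
Σ area = 925.389

Euler: V−E+F = 10−24+16 = 2.

facets=16 area=925.389


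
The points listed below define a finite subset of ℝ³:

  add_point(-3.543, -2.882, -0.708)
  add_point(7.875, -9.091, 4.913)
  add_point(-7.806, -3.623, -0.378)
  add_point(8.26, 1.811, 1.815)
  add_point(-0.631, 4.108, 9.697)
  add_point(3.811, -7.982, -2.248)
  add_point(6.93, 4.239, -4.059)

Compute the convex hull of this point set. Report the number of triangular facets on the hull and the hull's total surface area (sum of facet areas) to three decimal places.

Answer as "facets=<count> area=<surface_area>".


Hull vertices (6/7): indices [1, 2, 3, 4, 5, 6].

Area of each hull facet:
  f1: (p4, p1, p2) → 111.0955
  f2: (p4, p1, p3) → 68.6036
  f3: (p5, p1, p2) → 48.4100
  f4: (p6, p1, p3) → 29.4663
  f5: (p6, p5, p1) → 52.4771
  f6: (p6, p5, p2) → 79.6520
  f7: (p6, p4, p2) → 106.6324
  f8: (p6, p4, p3) → 36.5396
Σ area = 532.876

Check V−E+F: 6 − 12 + 8 = 2.

facets=8 area=532.876


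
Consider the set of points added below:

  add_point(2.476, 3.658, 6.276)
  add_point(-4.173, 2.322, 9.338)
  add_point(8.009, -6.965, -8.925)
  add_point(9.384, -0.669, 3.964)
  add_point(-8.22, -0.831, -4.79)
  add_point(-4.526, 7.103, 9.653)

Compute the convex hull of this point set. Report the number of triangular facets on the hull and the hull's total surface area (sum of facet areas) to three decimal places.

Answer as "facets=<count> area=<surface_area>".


facets=8 area=567.793

Extreme-point indices: [0, 1, 2, 3, 4, 5] — 6 of 6 on the boundary.

Area of each hull facet:
  f1: (p1, p5, p4) → 34.9541
  f2: (p1, p5, p3) → 34.2184
  f3: (p1, p2, p4) → 133.9032
  f4: (p1, p2, p3) → 101.4844
  f5: (p0, p5, p4) → 67.2596
  f6: (p0, p2, p4) → 133.8826
  f7: (p0, p5, p3) → 5.8611
  f8: (p0, p2, p3) → 56.2294
Σ area = 567.793

Euler: V−E+F = 6−12+8 = 2.


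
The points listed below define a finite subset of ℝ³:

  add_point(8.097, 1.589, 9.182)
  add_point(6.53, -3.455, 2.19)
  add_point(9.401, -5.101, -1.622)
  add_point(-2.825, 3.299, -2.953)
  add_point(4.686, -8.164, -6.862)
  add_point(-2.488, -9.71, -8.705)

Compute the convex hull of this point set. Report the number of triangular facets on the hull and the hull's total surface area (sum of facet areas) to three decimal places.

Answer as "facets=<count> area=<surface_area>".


Hull vertices (6/6): indices [0, 1, 2, 3, 4, 5].

Area of each hull facet:
  f1: (p0, p2, p3) → 90.6353
  f2: (p0, p5, p3) → 114.7009
  f3: (p4, p2, p3) → 53.8280
  f4: (p4, p5, p3) → 51.9358
  f5: (p1, p0, p2) → 16.0399
  f6: (p1, p0, p5) → 29.6378
  f7: (p1, p4, p2) → 18.5306
  f8: (p1, p4, p5) → 34.5408
Σ area = 409.849

Euler characteristic 6−12+8 = 2 ✓

facets=8 area=409.849


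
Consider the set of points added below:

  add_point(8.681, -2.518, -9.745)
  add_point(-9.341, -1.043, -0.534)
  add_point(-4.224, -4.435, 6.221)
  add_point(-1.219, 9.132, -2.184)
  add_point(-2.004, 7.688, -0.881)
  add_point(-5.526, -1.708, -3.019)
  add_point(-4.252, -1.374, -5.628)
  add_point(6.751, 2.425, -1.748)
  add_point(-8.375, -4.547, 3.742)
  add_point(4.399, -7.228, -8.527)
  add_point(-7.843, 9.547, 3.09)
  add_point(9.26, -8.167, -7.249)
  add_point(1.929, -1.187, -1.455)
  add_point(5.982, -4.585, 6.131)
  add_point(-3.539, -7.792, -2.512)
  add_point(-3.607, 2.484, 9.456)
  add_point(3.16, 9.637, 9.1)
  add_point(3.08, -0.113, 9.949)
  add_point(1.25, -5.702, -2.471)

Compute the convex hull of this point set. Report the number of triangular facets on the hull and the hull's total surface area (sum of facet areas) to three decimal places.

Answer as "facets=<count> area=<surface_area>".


facets=26 area=1049.742

Extreme-point indices: [0, 1, 2, 3, 6, 7, 8, 9, 10, 11, 13, 14, 15, 16, 17] — 15 of 19 on the boundary.

Per-facet area ½‖(b−a)×(c−a)‖:
  f1: (p10, p3, p16) → 48.9985
  f2: (p10, p8, p1) → 30.0411
  f3: (p10, p6, p1) → 40.0626
  f4: (p10, p6, p3) → 48.5791
  f5: (p0, p6, p3) → 77.8050
  f6: (p13, p17, p16) → 25.0421
  f7: (p15, p10, p8) → 53.1740
  f8: (p15, p17, p16) → 32.8534
  f9: (p15, p10, p16) → 49.8441
  f10: (p7, p3, p16) → 60.4661
  f11: (p7, p0, p3) → 44.6726
  f12: (p7, p0, p11) → 29.4178
  f13: (p7, p13, p11) → 62.8324
  f14: (p7, p13, p16) → 68.9122
  f15: (p9, p0, p11) → 14.8160
  f16: (p9, p0, p6) → 34.5213
  f17: (p14, p13, p11) → 81.2143
  f18: (p14, p9, p11) → 20.4896
  f19: (p14, p8, p1) → 23.3752
  f20: (p14, p6, p1) → 25.3406
  f21: (p14, p9, p6) → 34.7732
  f22: (p2, p13, p17) → 29.7561
  f23: (p2, p15, p17) → 26.8605
  f24: (p2, p15, p8) → 17.6380
  f25: (p2, p14, p8) → 20.5571
  f26: (p2, p14, p13) → 47.6991
Σ area = 1049.742

Euler characteristic 15−39+26 = 2 ✓


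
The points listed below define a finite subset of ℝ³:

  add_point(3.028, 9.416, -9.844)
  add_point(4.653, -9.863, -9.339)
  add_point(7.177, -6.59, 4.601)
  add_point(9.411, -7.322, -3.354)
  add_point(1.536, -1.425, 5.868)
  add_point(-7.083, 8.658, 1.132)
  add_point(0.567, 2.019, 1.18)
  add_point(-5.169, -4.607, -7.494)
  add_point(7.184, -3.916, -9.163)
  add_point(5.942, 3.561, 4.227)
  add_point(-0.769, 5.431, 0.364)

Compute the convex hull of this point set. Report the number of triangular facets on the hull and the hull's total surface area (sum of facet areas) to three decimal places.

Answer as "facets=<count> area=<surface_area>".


Extreme-point indices: [0, 1, 2, 3, 4, 5, 7, 8, 9] — 9 of 11 on the boundary.

Per-facet area ½‖(b−a)×(c−a)‖:
  f1: (p9, p0, p5) → 96.1886
  f2: (p9, p0, p3) → 105.0857
  f3: (p7, p0, p5) → 107.1318
  f4: (p7, p1, p0) → 92.4923
  f5: (p8, p0, p3) → 39.9912
  f6: (p8, p1, p3) → 21.8979
  f7: (p8, p1, p0) → 29.4081
  f8: (p2, p9, p3) → 42.2870
  f9: (p2, p1, p3) → 27.1942
  f10: (p2, p7, p1) → 81.5872
  f11: (p4, p9, p5) → 47.2082
  f12: (p4, p2, p9) → 26.5585
  f13: (p4, p7, p5) → 98.0159
  f14: (p4, p2, p7) → 59.2068
Σ area = 874.253

Euler: V−E+F = 9−21+14 = 2.

facets=14 area=874.253


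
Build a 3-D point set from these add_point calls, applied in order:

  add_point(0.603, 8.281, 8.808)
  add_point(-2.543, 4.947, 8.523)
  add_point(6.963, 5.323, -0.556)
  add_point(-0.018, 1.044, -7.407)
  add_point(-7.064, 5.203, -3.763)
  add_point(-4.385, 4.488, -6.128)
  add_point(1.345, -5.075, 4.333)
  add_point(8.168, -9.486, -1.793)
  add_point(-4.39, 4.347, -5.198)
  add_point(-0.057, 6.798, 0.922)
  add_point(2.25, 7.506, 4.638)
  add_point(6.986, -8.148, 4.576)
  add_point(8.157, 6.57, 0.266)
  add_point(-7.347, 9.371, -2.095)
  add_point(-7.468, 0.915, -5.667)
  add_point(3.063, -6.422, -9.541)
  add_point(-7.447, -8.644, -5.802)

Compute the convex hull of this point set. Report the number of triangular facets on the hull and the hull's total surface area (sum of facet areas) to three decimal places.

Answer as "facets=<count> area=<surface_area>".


facets=20 area=986.856

Hull vertices (12/17): indices [0, 1, 3, 5, 6, 7, 11, 12, 13, 14, 15, 16].

Per-facet area ½‖(b−a)×(c−a)‖:
  f1: (p12, p15, p7) → 77.3150
  f2: (p16, p15, p14) → 53.3933
  f3: (p16, p15, p7) → 54.8487
  f4: (p5, p15, p14) → 31.5303
  f5: (p11, p16, p7) → 53.3073
  f6: (p11, p12, p7) → 50.6621
  f7: (p11, p12, p0) → 88.0818
  f8: (p3, p12, p15) → 49.6265
  f9: (p3, p5, p15) → 11.3739
  f10: (p3, p5, p12) → 35.5016
  f11: (p13, p5, p12) → 49.7448
  f12: (p13, p12, p0) → 76.4723
  f13: (p13, p5, p14) → 16.2587
  f14: (p13, p16, p14) → 16.5151
  f15: (p1, p11, p0) → 37.5566
  f16: (p1, p13, p0) → 28.5761
  f17: (p1, p13, p16) → 112.8930
  f18: (p6, p11, p16) → 39.6132
  f19: (p6, p1, p16) → 77.0029
  f20: (p6, p1, p11) → 26.5828
Σ area = 986.856

Check V−E+F: 12 − 30 + 20 = 2.


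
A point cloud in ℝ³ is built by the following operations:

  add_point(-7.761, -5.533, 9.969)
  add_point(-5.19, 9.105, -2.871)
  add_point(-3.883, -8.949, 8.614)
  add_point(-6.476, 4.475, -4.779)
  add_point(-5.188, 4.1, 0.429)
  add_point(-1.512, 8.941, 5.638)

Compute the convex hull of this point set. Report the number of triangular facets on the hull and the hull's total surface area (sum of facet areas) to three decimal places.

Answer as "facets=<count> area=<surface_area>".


Points on the hull: [0, 1, 2, 3, 5] (5 of 6).

Facet areas (half cross-product norm):
  f1: (p2, p5, p0) → 42.5906
  f2: (p3, p2, p0) → 47.5118
  f3: (p3, p2, p5) → 109.0142
  f4: (p1, p5, p0) → 75.3542
  f5: (p1, p3, p0) → 45.1155
  f6: (p1, p3, p5) → 21.7340
Σ area = 341.320

Euler: V−E+F = 5−9+6 = 2.

facets=6 area=341.320


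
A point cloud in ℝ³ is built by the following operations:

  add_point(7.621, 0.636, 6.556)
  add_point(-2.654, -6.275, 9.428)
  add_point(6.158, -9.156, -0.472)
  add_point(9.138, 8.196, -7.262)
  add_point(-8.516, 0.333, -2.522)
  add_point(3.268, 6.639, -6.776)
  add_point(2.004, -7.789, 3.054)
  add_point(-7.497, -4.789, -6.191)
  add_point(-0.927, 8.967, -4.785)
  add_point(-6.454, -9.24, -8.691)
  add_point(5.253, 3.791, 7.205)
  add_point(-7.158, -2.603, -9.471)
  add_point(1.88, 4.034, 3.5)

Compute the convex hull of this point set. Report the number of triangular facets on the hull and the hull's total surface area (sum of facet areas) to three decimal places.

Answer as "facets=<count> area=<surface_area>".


Extreme-point indices: [0, 1, 2, 3, 4, 7, 8, 9, 10, 11] — 10 of 13 on the boundary.

Area of each hull facet:
  f1: (p1, p9, p4) → 85.9911
  f2: (p2, p9, p3) → 141.7864
  f3: (p2, p1, p9) → 101.0171
  f4: (p11, p9, p3) → 59.2822
  f5: (p10, p1, p4) → 93.6612
  f6: (p8, p11, p4) → 44.8998
  f7: (p8, p11, p3) → 69.3703
  f8: (p8, p10, p4) → 83.7123
  f9: (p8, p10, p3) → 72.8349
  f10: (p7, p9, p4) → 1.9182
  f11: (p7, p11, p4) → 12.6113
  f12: (p7, p11, p9) → 10.2902
  f13: (p0, p2, p1) → 70.5543
  f14: (p0, p10, p1) → 25.3145
  f15: (p0, p2, p3) → 95.4941
  f16: (p0, p10, p3) → 31.1224
Σ area = 999.860

Euler: V−E+F = 10−24+16 = 2.

facets=16 area=999.860


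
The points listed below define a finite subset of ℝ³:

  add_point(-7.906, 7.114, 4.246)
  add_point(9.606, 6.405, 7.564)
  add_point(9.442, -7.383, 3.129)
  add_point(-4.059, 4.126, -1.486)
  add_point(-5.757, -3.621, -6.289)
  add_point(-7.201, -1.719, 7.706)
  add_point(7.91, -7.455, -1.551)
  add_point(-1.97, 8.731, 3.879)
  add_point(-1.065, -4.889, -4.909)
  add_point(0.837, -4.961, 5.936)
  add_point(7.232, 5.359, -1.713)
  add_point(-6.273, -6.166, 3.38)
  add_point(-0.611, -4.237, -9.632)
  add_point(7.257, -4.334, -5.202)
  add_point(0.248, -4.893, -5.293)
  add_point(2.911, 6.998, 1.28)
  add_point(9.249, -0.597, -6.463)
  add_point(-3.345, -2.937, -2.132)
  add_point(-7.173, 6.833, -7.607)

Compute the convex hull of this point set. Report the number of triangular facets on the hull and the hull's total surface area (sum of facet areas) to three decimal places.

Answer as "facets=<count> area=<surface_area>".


facets=24 area=1079.498

Extreme-point indices: [0, 1, 2, 4, 5, 6, 7, 9, 10, 11, 12, 13, 16, 18] — 14 of 19 on the boundary.

Triangle areas on the boundary:
  f1: (p5, p1, p0) → 83.4972
  f2: (p18, p5, p0) → 53.2075
  f3: (p7, p1, p0) → 21.0140
  f4: (p7, p18, p0) → 36.3735
  f5: (p16, p2, p1) → 81.1979
  f6: (p16, p2, p6) → 18.3815
  f7: (p9, p5, p1) → 62.0242
  f8: (p9, p2, p1) → 64.1187
  f9: (p10, p16, p1) → 30.3807
  f10: (p10, p16, p18) → 61.4056
  f11: (p10, p7, p1) → 51.6913
  f12: (p10, p7, p18) → 71.0360
  f13: (p11, p18, p5) → 53.1695
  f14: (p11, p4, p18) → 49.5927
  f15: (p11, p9, p5) → 23.4900
  f16: (p11, p2, p6) → 37.1045
  f17: (p11, p9, p2) → 25.1448
  f18: (p13, p16, p6) → 7.6607
  f19: (p12, p16, p18) → 70.9364
  f20: (p12, p4, p18) → 32.4512
  f21: (p12, p13, p16) → 19.3479
  f22: (p12, p13, p6) → 19.0312
  f23: (p12, p11, p6) → 81.2787
  f24: (p12, p11, p4) → 25.9625
Σ area = 1079.498

Check V−E+F: 14 − 36 + 24 = 2.


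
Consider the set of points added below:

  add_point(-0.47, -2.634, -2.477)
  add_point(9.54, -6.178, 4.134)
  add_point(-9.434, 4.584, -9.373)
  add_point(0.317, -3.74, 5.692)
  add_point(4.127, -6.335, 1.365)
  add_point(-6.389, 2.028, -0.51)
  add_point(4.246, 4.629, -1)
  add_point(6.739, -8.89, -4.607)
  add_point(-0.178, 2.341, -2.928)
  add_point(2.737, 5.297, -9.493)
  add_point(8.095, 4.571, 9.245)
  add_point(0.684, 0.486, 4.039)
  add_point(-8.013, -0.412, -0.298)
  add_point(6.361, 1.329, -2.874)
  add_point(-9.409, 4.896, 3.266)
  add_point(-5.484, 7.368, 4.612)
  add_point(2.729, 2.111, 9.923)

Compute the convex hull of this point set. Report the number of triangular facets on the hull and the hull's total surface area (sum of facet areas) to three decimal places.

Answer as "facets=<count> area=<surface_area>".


facets=20 area=963.850

Extreme-point indices: [1, 2, 3, 4, 7, 9, 10, 12, 13, 14, 15, 16] — 12 of 17 on the boundary.

Triangle areas on the boundary:
  f1: (p15, p9, p2) → 86.8978
  f2: (p10, p15, p9) → 117.4277
  f3: (p7, p9, p2) → 92.7434
  f4: (p13, p10, p1) → 59.5119
  f5: (p13, p10, p9) → 39.4852
  f6: (p13, p7, p1) → 45.0191
  f7: (p13, p7, p9) → 41.5103
  f8: (p12, p7, p2) → 90.9615
  f9: (p3, p12, p7) → 70.9659
  f10: (p4, p7, p1) → 21.2448
  f11: (p4, p3, p1) → 18.7810
  f12: (p4, p3, p7) → 6.3167
  f13: (p16, p10, p1) → 34.7974
  f14: (p16, p3, p1) → 36.7863
  f15: (p16, p10, p15) → 29.9778
  f16: (p14, p16, p15) → 23.3445
  f17: (p14, p15, p2) → 29.1936
  f18: (p14, p12, p2) → 34.1599
  f19: (p14, p3, p12) → 35.0693
  f20: (p14, p16, p3) → 49.6562
Σ area = 963.850

Check V−E+F: 12 − 30 + 20 = 2.
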